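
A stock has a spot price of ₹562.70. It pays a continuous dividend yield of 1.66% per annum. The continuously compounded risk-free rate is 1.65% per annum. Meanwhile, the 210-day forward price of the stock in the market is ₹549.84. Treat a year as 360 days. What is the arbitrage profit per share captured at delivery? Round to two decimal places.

₹12.83 per share

Fair forward: F* = S·e^(carry·T), with carry = (r − q) = 0.0165 − 0.0166 = -0.0001
F* = 562.70 · e^(-0.0001 × 210/360) = 562.70 · e^-0.000058 = 562.70 × 0.999942 = ₹562.6674
Market ₹549.84 < fair ₹562.6674: forward underpriced → reverse cash-and-carry (short spot, go long the forward).
At maturity, profit = |F_mkt − F*| = |549.84 − 562.6674| = ₹12.83 per share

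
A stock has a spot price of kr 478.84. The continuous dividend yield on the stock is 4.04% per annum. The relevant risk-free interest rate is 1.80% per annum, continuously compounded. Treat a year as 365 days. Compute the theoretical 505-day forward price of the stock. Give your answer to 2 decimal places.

F = S·e^((r − q)T) = 478.84 · e^((0.0180 − 0.0404) × 505/365)
= 478.84 · e^-0.030992 = 478.84 × 0.969483
F = kr 464.23

kr 464.23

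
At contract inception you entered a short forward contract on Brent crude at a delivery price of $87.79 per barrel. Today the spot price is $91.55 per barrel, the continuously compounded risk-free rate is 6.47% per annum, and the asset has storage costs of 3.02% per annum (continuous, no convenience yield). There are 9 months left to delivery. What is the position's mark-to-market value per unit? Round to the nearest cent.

Current fair forward for the remaining 9 months: F = S·e^((r + u)·T), (r + u) = 0.0647 + 0.0302 = 0.0949
F = 91.55 · e^(0.0949 × 9/12) = 91.55 × 1.073769 = 98.3036
Value of long forward = (F − K)·e^(−rT) = (98.3036 − 87.79) · e^(−0.0647·9/12)
= 10.5136 × 0.952634 = 10.02
Short position value = −(long value) = -$10.02

-$10.02 per barrel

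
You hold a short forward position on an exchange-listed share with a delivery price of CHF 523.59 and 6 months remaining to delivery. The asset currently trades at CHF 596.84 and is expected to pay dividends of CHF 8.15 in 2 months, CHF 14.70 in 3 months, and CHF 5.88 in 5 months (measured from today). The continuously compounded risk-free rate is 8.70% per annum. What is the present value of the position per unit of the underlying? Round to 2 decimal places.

PV(remaining dividends) I = 8.15·e^(−0.0870·2/12) + 14.70·e^(−0.0870·3/12) + 5.88·e^(−0.0870·5/12) = 28.0871
Current forward F = (S − I)·e^(rT) = (596.84 − 28.0871)·e^(0.0870·6/12) = 568.7529 × 1.044460 = 594.0397
Value (long) = (F − K)·e^(−rT) = (594.0397 − 523.59) × 0.957433 = 67.4509
Short position value = −(long value) = -CHF 67.45

-CHF 67.45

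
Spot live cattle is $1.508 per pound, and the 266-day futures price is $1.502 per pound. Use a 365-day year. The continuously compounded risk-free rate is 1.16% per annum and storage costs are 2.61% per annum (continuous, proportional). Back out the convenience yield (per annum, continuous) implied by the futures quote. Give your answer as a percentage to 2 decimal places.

4.32%

F = S·e^((r+u−y)T) ⇒ (r+u−y) = ln(F/S)/T
ln(1.502/1.508) = -0.003987; /T ⇒ -0.005471
y = r + u − ln(F/S)/T = 0.0116 + 0.0261 + 0.005471 = 0.043171
y = 4.32%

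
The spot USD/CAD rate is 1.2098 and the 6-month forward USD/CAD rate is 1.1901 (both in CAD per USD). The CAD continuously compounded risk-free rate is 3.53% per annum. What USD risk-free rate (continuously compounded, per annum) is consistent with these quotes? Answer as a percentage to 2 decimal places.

6.81%

F = S·e^((r_CAD − r_USD)T) ⇒ r_USD = r_CAD − ln(F/S)/T
ln(1.1901/1.2098) = -0.016418; /(6/12) = -0.032836
r_USD = 0.0353 + 0.032836 = 0.068136
r_USD = 6.81%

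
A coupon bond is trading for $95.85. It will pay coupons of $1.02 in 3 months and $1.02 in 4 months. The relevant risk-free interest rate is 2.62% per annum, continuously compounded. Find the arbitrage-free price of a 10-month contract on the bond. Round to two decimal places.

PV(coupons) I = 1.02·e^(−0.0262·3/12) + 1.02·e^(−0.0262·4/12)
I = 1.0133 + 1.0111 = 2.0244
F = (S − I)·e^(rT) = (95.85 − 2.0244) · e^(0.0262·10/12)
= 93.8256 · e^0.021833 = 93.8256 × 1.022073 = $95.90

$95.90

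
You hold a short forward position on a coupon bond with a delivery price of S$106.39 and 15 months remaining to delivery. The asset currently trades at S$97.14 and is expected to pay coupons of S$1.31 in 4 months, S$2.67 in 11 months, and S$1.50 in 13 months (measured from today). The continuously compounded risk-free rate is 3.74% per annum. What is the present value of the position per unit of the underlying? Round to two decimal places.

PV(remaining coupons) I = 1.31·e^(−0.0374·4/12) + 2.67·e^(−0.0374·11/12) + 1.50·e^(−0.0374·13/12) = 5.3142
Current forward F = (S − I)·e^(rT) = (97.14 − 5.3142)·e^(0.0374·15/12) = 91.8258 × 1.047860 = 96.2206
Value (long) = (F − K)·e^(−rT) = (96.2206 − 106.39) × 0.954326 = -9.7049
Short position value = −(long value) = S$9.70

S$9.70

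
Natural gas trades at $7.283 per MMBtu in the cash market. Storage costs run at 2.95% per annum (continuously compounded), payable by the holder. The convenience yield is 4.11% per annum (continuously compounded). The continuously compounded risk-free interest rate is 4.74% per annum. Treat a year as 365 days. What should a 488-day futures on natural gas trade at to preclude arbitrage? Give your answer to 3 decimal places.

$7.640 per MMBtu

Net carry = r + u − y = 0.0474 + 0.0295 − 0.0411 = 0.0358
F = S·e^((r+u−y)T) = 7.283 · e^(0.0358 × 488/365) = 7.283 · e^0.047864
= 7.283 × 1.049028 = $7.640 per MMBtu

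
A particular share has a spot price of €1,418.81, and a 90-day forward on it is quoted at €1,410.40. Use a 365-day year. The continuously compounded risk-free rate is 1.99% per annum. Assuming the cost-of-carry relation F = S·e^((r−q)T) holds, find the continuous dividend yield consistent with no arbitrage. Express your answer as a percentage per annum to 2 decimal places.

From F = S·e^((r−q)T): (r − q) = ln(F/S)/T
ln(1410.40/1418.81) = ln(0.994072) = -0.005946
(r − q) = -0.005946 / (90/365) = -0.024114
q = r − ln(F/S)/T = 0.0199 + 0.024114 = 0.044014
q = 4.40%

4.40%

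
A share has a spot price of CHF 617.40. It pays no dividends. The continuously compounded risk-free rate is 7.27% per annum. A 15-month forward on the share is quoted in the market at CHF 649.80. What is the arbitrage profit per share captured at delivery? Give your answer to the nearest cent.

Fair forward: F* = S·e^(carry·T), with carry = r = 0.0727
F* = 617.40 · e^(0.0727 × 15/12) = 617.40 · e^0.090875 = 617.40 × 1.095132 = CHF 676.1345
Market CHF 649.80 < fair CHF 676.1345: forward underpriced → reverse cash-and-carry (short spot, go long the forward).
At maturity, profit = |F_mkt − F*| = |649.80 − 676.1345| = CHF 26.33 per share

CHF 26.33 per share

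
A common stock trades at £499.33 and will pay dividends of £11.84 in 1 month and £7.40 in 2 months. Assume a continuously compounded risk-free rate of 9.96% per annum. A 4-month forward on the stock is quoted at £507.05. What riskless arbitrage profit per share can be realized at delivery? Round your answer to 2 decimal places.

PV(dividends) I = 11.84·e^(−0.0996·1/12) + 7.40·e^(−0.0996·2/12) = 19.0203
Fair forward F* = (S − I)·e^(rT) = (499.33 − 19.0203)·e^0.033200 = 480.3097 × 1.033757 = 496.5235
Market £507.05 > fair 496.5235: forward overpriced → cash-and-carry (borrow at r, buy the stock and collect the dividends, short the forward).
Profit at T = |F_mkt − F*| = |507.05 − 496.5235| = £10.53 per share

£10.53 per share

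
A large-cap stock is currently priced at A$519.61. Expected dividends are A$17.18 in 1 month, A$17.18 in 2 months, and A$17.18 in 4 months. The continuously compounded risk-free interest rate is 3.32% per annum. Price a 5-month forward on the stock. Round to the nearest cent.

PV(dividends) I = 17.18·e^(−0.0332·1/12) + 17.18·e^(−0.0332·2/12) + 17.18·e^(−0.0332·4/12)
I = 17.1325 + 17.0852 + 16.9909 = 51.2086
F = (S − I)·e^(rT) = (519.61 − 51.2086) · e^(0.0332·5/12)
= 468.4014 · e^0.013833 = 468.4014 × 1.013929 = A$474.93

A$474.93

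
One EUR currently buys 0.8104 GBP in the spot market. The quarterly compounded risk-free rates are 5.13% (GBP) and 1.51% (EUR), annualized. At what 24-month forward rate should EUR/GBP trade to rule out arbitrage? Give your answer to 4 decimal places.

0.8707

By covered interest parity, F = S · (1+r_GBP/4)^(4T) / (1+r_EUR/4)^(4T)
= 0.8104 × 1.107326 / 1.030602 = 0.8104 × 1.074446
F = 0.8707 GBP per EUR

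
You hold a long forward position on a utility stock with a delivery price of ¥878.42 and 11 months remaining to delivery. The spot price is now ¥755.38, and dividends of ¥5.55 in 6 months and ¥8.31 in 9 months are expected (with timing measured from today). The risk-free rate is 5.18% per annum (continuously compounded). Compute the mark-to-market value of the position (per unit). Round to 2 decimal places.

-¥95.71

PV(remaining dividends) I = 5.55·e^(−0.0518·6/12) + 8.31·e^(−0.0518·9/12) = 13.4014
Current forward F = (S − I)·e^(rT) = (755.38 − 13.4014)·e^(0.0518·11/12) = 741.9786 × 1.048629 = 778.0603
Value (long) = (F − K)·e^(−rT) = (778.0603 − 878.42) × 0.953626 = -95.7056
Value = -¥95.71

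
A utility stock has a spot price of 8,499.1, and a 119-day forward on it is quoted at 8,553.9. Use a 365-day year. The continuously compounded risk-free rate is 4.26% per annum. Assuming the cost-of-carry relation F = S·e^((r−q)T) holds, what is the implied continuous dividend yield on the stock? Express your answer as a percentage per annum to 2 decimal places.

2.29%

From F = S·e^((r−q)T): (r − q) = ln(F/S)/T
ln(8553.9/8499.1) = ln(1.006448) = 0.006427
(r − q) = 0.006427 / (119/365) = 0.019713
q = r − ln(F/S)/T = 0.0426 − 0.019713 = 0.022887
q = 2.29%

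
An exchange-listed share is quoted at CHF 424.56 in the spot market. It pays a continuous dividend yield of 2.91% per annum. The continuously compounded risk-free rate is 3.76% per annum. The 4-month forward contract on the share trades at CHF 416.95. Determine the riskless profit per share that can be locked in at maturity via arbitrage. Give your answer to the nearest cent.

CHF 8.81 per share

Fair forward: F* = S·e^(carry·T), with carry = (r − q) = 0.0376 − 0.0291 = 0.0085
F* = 424.56 · e^(0.0085 × 4/12) = 424.56 · e^0.002833 = 424.56 × 1.002837 = CHF 425.7645
Market CHF 416.95 < fair CHF 425.7645: forward underpriced → reverse cash-and-carry (short spot, go long the forward).
At maturity, profit = |F_mkt − F*| = |416.95 − 425.7645| = CHF 8.81 per share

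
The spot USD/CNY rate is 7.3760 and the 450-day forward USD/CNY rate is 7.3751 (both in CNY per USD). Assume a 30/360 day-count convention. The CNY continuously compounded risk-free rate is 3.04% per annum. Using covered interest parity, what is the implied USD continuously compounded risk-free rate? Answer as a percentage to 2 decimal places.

3.05%

F = S·e^((r_CNY − r_USD)T) ⇒ r_USD = r_CNY − ln(F/S)/T
ln(7.3751/7.3760) = -0.000122; /(450/360) = -0.000098
r_USD = 0.0304 + 0.000098 = 0.030498
r_USD = 3.05%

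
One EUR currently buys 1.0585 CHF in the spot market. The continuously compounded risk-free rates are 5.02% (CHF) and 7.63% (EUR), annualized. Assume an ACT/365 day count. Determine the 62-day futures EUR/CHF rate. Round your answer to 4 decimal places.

F = S·e^((r_CHF − r_EUR)T) = 1.0585 · e^((0.0502 − 0.0763) × 62/365)
= 1.0585 · e^-0.004433 = 1.0585 × 0.995577
F = 1.0538 CHF per EUR

1.0538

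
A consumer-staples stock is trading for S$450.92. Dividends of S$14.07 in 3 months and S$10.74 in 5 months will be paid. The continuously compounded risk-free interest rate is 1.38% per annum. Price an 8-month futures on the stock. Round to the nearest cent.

S$430.16

PV(dividends) I = 14.07·e^(−0.0138·3/12) + 10.74·e^(−0.0138·5/12)
I = 14.0215 + 10.6784 = 24.6999
F = (S − I)·e^(rT) = (450.92 − 24.6999) · e^(0.0138·8/12)
= 426.2201 · e^0.009200 = 426.2201 × 1.009242 = S$430.16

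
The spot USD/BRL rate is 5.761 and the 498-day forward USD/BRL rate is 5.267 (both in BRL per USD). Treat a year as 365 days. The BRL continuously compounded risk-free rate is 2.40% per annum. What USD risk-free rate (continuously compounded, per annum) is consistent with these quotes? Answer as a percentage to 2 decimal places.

8.97%

F = S·e^((r_BRL − r_USD)T) ⇒ r_USD = r_BRL − ln(F/S)/T
ln(5.267/5.761) = -0.089650; /(498/365) = -0.065707
r_USD = 0.0240 + 0.065707 = 0.089707
r_USD = 8.97%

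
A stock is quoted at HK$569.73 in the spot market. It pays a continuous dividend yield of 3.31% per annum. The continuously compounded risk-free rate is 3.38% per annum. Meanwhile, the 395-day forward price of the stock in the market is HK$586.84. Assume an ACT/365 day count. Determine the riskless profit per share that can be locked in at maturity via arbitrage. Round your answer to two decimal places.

HK$16.68 per share

Fair forward: F* = S·e^(carry·T), with carry = (r − q) = 0.0338 − 0.0331 = 0.0007
F* = 569.73 · e^(0.0007 × 395/365) = 569.73 · e^0.000758 = 569.73 × 1.000758 = HK$570.1619
Market HK$586.84 > fair HK$570.1619: forward overpriced → cash-and-carry (buy spot, short the forward).
At maturity, profit = |F_mkt − F*| = |586.84 − 570.1619| = HK$16.68 per share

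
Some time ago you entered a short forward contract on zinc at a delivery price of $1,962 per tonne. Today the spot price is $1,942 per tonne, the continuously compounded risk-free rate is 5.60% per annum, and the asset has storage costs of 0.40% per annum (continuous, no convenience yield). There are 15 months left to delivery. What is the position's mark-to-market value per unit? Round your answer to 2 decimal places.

-$122.38 per tonne

Current fair forward for the remaining 15 months: F = S·e^((r + u)·T), (r + u) = 0.0560 + 0.0040 = 0.0600
F = 1942 · e^(0.0600 × 15/12) = 1942 × 1.07788415 = 2093.2510
Value of long forward = (F − K)·e^(−rT) = (2093.2510 − 1962) · e^(−0.0560·15/12)
= 131.2510 × 0.93239382 = 122.38
Short position value = −(long value) = -$122.38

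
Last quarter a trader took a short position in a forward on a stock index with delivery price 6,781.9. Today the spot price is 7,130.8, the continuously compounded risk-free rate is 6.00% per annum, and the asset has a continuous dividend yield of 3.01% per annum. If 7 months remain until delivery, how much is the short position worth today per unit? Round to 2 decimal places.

Current fair forward for the remaining 7 months: F = S·e^((r − q)·T), (r − q) = 0.0600 − 0.0301 = 0.0299
F = 7130.8 · e^(0.0299 × 7/12) = 7130.8 × 1.01759466 = 7256.2640
Value of long forward = (F − K)·e^(−rT) = (7256.2640 − 6781.9) · e^(−0.0600·7/12)
= 474.3640 × 0.96560542 = 458.05
Short position value = −(long value) = -458.05

-458.05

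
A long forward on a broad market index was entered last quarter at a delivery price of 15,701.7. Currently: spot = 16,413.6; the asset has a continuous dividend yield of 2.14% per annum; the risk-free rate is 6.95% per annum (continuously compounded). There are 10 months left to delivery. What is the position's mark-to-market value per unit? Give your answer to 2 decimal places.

Current fair forward for the remaining 10 months: F = S·e^((r − q)·T), (r − q) = 0.0695 − 0.0214 = 0.0481
F = 16413.6 · e^(0.0481 × 10/12) = 16413.6 × 1.04089751 = 17084.8754
Value of long forward = (F − K)·e^(−rT) = (17084.8754 − 15701.7) · e^(−0.0695·10/12)
= 1383.1754 × 0.94372859 = 1305.34

1305.34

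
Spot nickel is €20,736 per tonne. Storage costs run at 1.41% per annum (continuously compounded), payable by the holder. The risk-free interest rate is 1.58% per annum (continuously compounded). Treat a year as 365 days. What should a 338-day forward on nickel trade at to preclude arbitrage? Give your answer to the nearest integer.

Net carry = r + u − y = 0.0158 + 0.0141 − 0.0000 = 0.0299
F = S·e^((r+u−y)T) = 20736 · e^(0.0299 × 338/365) = 20736 · e^0.027688
= 20736 × 1.028075 = €21,318 per tonne

€21,318 per tonne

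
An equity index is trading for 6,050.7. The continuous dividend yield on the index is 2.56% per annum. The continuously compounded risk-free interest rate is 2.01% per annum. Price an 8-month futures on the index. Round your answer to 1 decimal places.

6,028.6

F = S·e^((r − q)T) = 6050.7 · e^((0.0201 − 0.0256) × 8/12)
= 6050.7 · e^-0.003667 = 6050.7 × 0.996340
F = 6,028.6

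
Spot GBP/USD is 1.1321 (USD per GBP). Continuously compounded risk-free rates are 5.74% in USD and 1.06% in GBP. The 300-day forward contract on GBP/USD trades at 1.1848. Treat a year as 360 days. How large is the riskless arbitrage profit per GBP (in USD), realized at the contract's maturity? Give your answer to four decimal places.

Fair forward: F* = S·e^(carry·T), with carry = (r_USD − r_GBP) = 0.0574 − 0.0106 = 0.0468
F* = 1.1321 · e^(0.0468 × 300/360) = 1.1321 · e^0.039000 = 1.1321 × 1.039770 = 1.1771
Market 1.1848 > fair 1.1771: forward overpriced → cash-and-carry (buy spot, short the forward).
At maturity, profit = |F_mkt − F*| = |1.1848 − 1.1771| = 0.0077 per GBP (in USD)

0.0077 per GBP (in USD)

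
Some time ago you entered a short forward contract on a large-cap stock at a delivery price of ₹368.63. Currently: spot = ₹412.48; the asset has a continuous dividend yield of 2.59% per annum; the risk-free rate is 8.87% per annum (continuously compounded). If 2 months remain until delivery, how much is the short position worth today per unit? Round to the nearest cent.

-₹47.48

Current fair forward for the remaining 2 months: F = S·e^((r − q)·T), (r − q) = 0.0887 − 0.0259 = 0.0628
F = 412.48 · e^(0.0628 × 2/12) = 412.48 × 1.010522 = 416.8201
Value of long forward = (F − K)·e^(−rT) = (416.8201 − 368.63) · e^(−0.0887·2/12)
= 48.1901 × 0.985325 = 47.48
Short position value = −(long value) = -₹47.48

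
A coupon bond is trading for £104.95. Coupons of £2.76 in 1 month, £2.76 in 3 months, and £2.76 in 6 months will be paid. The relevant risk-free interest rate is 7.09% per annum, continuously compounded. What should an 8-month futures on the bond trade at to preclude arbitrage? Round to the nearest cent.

£101.52

PV(coupons) I = 2.76·e^(−0.0709·1/12) + 2.76·e^(−0.0709·3/12) + 2.76·e^(−0.0709·6/12)
I = 2.7437 + 2.7115 + 2.6639 = 8.1191
F = (S − I)·e^(rT) = (104.95 − 8.1191) · e^(0.0709·8/12)
= 96.8309 · e^0.047267 = 96.8309 × 1.048402 = £101.52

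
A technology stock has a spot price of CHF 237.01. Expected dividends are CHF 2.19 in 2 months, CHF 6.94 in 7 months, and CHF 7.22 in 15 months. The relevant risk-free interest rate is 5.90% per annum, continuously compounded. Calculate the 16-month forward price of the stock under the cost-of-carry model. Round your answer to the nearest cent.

CHF 239.55

PV(dividends) I = 2.19·e^(−0.0590·2/12) + 6.94·e^(−0.0590·7/12) + 7.22·e^(−0.0590·15/12)
I = 2.1686 + 6.7052 + 6.7067 = 15.5805
F = (S − I)·e^(rT) = (237.01 − 15.5805) · e^(0.0590·16/12)
= 221.4295 · e^0.078667 = 221.4295 × 1.081844 = CHF 239.55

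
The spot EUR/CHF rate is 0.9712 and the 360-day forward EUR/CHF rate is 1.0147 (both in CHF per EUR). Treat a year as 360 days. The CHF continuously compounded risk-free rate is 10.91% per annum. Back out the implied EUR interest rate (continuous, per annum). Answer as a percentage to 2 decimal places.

F = S·e^((r_CHF − r_EUR)T) ⇒ r_EUR = r_CHF − ln(F/S)/T
ln(1.0147/0.9712) = 0.043816; /(360/360) = 0.043816
r_EUR = 0.1091 − 0.043816 = 0.065284
r_EUR = 6.53%

6.53%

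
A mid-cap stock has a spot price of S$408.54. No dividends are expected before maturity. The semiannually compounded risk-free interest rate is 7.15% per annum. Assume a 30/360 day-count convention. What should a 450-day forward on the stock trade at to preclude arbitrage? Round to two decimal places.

F = S · (1+r/2)^(2T)
= 408.54 × 1.091786
F = S$446.04

S$446.04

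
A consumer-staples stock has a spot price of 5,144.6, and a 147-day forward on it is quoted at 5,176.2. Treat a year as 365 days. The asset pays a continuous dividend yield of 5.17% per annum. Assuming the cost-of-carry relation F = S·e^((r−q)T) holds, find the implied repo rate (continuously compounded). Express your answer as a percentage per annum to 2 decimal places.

6.69%

From F = S·e^((r−q)T): (r − q) = ln(F/S)/T
ln(5176.2/5144.6) = ln(1.006142) = 0.006123
(r − q) = 0.006123 / (147/365) = 0.015203
r = ln(F/S)/T + q = 0.015203 + 0.0517 = 0.066903
r = 6.69%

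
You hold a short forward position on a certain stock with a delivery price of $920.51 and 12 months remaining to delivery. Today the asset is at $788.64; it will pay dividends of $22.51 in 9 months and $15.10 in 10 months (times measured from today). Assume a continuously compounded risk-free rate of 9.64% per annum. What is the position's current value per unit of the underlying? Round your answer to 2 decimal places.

$82.15

PV(remaining dividends) I = 22.51·e^(−0.0964·9/12) + 15.10·e^(−0.0964·10/12) = 34.8744
Current forward F = (S − I)·e^(rT) = (788.64 − 34.8744)·e^(0.0964·12/12) = 753.7656 × 1.101199 = 830.0459
Value (long) = (F − K)·e^(−rT) = (830.0459 − 920.51) × 0.908101 = -82.1505
Short position value = −(long value) = $82.15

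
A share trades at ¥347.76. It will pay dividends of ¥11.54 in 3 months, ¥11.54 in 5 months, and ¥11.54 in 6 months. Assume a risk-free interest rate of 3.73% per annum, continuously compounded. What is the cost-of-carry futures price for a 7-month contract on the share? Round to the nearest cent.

¥320.54

PV(dividends) I = 11.54·e^(−0.0373·3/12) + 11.54·e^(−0.0373·5/12) + 11.54·e^(−0.0373·6/12)
I = 11.4329 + 11.3620 + 11.3268 = 34.1217
F = (S − I)·e^(rT) = (347.76 − 34.1217) · e^(0.0373·7/12)
= 313.6383 · e^0.021758 = 313.6383 × 1.021996 = ¥320.54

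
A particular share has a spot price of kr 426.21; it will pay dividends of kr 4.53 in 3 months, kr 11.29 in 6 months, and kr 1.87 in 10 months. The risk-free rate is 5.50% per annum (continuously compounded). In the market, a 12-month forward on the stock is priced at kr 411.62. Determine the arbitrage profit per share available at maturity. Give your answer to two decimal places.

PV(dividends) I = 4.53·e^(−0.0550·3/12) + 11.29·e^(−0.0550·6/12) + 1.87·e^(−0.0550·10/12) = 17.2381
Fair forward F* = (S − I)·e^(rT) = (426.21 − 17.2381)·e^0.055000 = 408.9719 × 1.056541 = 432.0956
Market kr 411.62 < fair 432.0956: forward underpriced → reverse cash-and-carry (short the stock, invest proceeds at r, pay the dividends, go long the forward).
Profit at T = |F_mkt − F*| = |411.62 − 432.0956| = kr 20.48 per share

kr 20.48 per share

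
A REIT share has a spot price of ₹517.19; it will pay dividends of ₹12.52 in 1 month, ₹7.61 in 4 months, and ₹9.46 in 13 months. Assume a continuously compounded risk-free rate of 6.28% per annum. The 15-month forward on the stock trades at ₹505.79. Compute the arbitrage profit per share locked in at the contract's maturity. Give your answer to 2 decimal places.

₹22.54 per share

PV(dividends) I = 12.52·e^(−0.0628·1/12) + 7.61·e^(−0.0628·4/12) + 9.46·e^(−0.0628·13/12) = 28.7448
Fair forward F* = (S − I)·e^(rT) = (517.19 − 28.7448)·e^0.078500 = 488.4452 × 1.081663 = 528.3331
Market ₹505.79 < fair 528.3331: forward underpriced → reverse cash-and-carry (short the stock, invest proceeds at r, pay the dividends, go long the forward).
Profit at T = |F_mkt − F*| = |505.79 − 528.3331| = ₹22.54 per share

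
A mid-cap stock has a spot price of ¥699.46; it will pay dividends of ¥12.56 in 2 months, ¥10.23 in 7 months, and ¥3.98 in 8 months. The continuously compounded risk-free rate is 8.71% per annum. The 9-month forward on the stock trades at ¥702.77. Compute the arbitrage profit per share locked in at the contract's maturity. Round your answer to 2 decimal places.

¥16.30 per share

PV(dividends) I = 12.56·e^(−0.0871·2/12) + 10.23·e^(−0.0871·7/12) + 3.98·e^(−0.0871·8/12) = 25.8577
Fair forward F* = (S − I)·e^(rT) = (699.46 − 25.8577)·e^0.065325 = 673.6023 × 1.067506 = 719.0745
Market ¥702.77 < fair 719.0745: forward underpriced → reverse cash-and-carry (short the stock, invest proceeds at r, pay the dividends, go long the forward).
Profit at T = |F_mkt − F*| = |702.77 − 719.0745| = ¥16.30 per share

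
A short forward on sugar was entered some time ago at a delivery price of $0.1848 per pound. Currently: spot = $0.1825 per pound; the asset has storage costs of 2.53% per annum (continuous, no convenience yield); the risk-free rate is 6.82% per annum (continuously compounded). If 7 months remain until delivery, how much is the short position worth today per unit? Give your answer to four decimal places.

-$0.0076 per pound

Current fair forward for the remaining 7 months: F = S·e^((r + u)·T), (r + u) = 0.0682 + 0.0253 = 0.0935
F = 0.1825 · e^(0.0935 × 7/12) = 0.1825 × 1.056056 = 0.1927
Value of long forward = (F − K)·e^(−rT) = (0.1927 − 0.1848) · e^(−0.0682·7/12)
= 0.0079 × 0.960998 = 0.0076
Short position value = −(long value) = -$0.0076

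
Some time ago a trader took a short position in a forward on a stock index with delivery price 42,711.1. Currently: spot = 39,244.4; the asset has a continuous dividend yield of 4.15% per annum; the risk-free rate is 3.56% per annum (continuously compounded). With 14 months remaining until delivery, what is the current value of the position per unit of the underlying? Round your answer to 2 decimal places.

3583.92

Current fair forward for the remaining 14 months: F = S·e^((r − q)·T), (r − q) = 0.0356 − 0.0415 = -0.0059
F = 39244.4 · e^(-0.0059 × 14/12) = 39244.4 × 0.99314030 = 38975.1952
Value of long forward = (F − K)·e^(−rT) = (38975.1952 − 42711.1) · e^(−0.0356·14/12)
= -3735.9048 × 0.95931736 = -3583.92
Short position value = −(long value) = 3583.92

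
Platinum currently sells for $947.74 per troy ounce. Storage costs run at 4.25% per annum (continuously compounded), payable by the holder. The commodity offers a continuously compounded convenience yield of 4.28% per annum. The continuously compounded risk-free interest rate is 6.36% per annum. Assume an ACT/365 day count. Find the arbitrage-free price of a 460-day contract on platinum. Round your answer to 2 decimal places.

$1,026.44 per troy ounce

Net carry = r + u − y = 0.0636 + 0.0425 − 0.0428 = 0.0633
F = S·e^((r+u−y)T) = 947.74 · e^(0.0633 × 460/365) = 947.74 · e^0.079775
= 947.74 × 1.083043 = $1,026.44 per troy ounce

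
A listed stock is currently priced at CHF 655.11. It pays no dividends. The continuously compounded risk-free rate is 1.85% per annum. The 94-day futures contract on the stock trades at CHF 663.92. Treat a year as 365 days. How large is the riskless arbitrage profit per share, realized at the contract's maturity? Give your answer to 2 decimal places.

Fair futures: F* = S·e^(carry·T), with carry = r = 0.0185
F* = 655.11 · e^(0.0185 × 94/365) = 655.11 · e^0.004764 = 655.11 × 1.004775 = CHF 658.2382
Market CHF 663.92 > fair CHF 658.2382: forward overpriced → cash-and-carry (buy spot, short the forward).
At maturity, profit = |F_mkt − F*| = |663.92 − 658.2382| = CHF 5.68 per share

CHF 5.68 per share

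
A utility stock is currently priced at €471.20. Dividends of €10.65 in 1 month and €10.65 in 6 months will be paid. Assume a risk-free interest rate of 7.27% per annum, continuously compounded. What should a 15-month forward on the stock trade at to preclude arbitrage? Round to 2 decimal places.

€493.19

PV(dividends) I = 10.65·e^(−0.0727·1/12) + 10.65·e^(−0.0727·6/12)
I = 10.5857 + 10.2698 = 20.8555
F = (S − I)·e^(rT) = (471.20 − 20.8555) · e^(0.0727·15/12)
= 450.3445 · e^0.090875 = 450.3445 × 1.095132 = €493.19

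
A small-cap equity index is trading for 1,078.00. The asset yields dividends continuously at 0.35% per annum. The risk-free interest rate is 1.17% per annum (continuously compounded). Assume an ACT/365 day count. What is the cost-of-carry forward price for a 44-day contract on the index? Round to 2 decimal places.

F = S·e^((r − q)T) = 1078.00 · e^((0.0117 − 0.0035) × 44/365)
= 1078.00 · e^0.00098849 = 1078.00 × 1.00098898
F = 1,079.07

1,079.07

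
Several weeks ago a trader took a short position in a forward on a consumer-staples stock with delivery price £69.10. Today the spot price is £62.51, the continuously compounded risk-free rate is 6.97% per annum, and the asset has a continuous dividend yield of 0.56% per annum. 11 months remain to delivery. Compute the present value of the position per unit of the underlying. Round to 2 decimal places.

£2.63

Current fair forward for the remaining 11 months: F = S·e^((r − q)·T), (r − q) = 0.0697 − 0.0056 = 0.0641
F = 62.51 · e^(0.0641 × 11/12) = 62.51 × 1.060519 = 66.2930
Value of long forward = (F − K)·e^(−rT) = (66.2930 − 69.10) · e^(−0.0697·11/12)
= -2.8070 × 0.938107 = -2.63
Short position value = −(long value) = £2.63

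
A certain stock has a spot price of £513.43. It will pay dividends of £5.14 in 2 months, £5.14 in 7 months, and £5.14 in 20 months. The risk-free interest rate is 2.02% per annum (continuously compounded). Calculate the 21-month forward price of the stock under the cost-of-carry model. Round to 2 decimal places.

PV(dividends) I = 5.14·e^(−0.0202·2/12) + 5.14·e^(−0.0202·7/12) + 5.14·e^(−0.0202·20/12)
I = 5.1227 + 5.0798 + 4.9698 = 15.1723
F = (S − I)·e^(rT) = (513.43 − 15.1723) · e^(0.0202·21/12)
= 498.2577 · e^0.035350 = 498.2577 × 1.035982 = £516.19

£516.19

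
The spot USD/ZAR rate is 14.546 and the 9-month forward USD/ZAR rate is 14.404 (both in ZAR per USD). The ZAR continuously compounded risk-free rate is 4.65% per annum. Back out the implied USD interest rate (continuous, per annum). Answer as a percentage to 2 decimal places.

F = S·e^((r_ZAR − r_USD)T) ⇒ r_USD = r_ZAR − ln(F/S)/T
ln(14.404/14.546) = -0.009810; /(9/12) = -0.013080
r_USD = 0.0465 + 0.013080 = 0.059580
r_USD = 5.96%

5.96%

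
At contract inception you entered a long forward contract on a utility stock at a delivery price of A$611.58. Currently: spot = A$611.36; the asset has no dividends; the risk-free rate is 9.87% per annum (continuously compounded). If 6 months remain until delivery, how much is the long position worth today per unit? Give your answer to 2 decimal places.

A$29.23

Current fair forward for the remaining 6 months: F = S·e^(r·T), r = 0.0987
F = 611.36 · e^(0.0987 × 6/12) = 611.36 × 1.050588 = 642.2875
Value of long forward = (F − K)·e^(−rT) = (642.2875 − 611.58) · e^(−0.0987·6/12)
= 30.7075 × 0.951848 = 29.23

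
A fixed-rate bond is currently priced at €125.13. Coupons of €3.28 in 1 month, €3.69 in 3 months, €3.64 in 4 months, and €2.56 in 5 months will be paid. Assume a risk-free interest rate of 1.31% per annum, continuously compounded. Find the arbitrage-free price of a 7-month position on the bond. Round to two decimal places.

PV(coupons) I = 3.28·e^(−0.0131·1/12) + 3.69·e^(−0.0131·3/12) + 3.64·e^(−0.0131·4/12) + 2.56·e^(−0.0131·5/12)
I = 3.2764 + 3.6779 + 3.6241 + 2.5461 = 13.1245
F = (S − I)·e^(rT) = (125.13 − 13.1245) · e^(0.0131·7/12)
= 112.0055 · e^0.007642 = 112.0055 × 1.007671 = €112.86

€112.86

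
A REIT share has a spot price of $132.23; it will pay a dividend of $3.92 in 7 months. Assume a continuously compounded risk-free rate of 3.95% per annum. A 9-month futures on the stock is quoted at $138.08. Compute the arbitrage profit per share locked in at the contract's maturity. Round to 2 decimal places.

$5.82 per share

PV(dividends) I = 3.92·e^(−0.0395·7/12) = 3.8307
Fair futures F* = (S − I)·e^(rT) = (132.23 − 3.8307)·e^0.029625 = 128.3993 × 1.030068 = 132.2600
Market $138.08 > fair 132.2600: forward overpriced → cash-and-carry (borrow at r, buy the stock and collect the dividends, short the forward).
Profit at T = |F_mkt − F*| = |138.08 − 132.2600| = $5.82 per share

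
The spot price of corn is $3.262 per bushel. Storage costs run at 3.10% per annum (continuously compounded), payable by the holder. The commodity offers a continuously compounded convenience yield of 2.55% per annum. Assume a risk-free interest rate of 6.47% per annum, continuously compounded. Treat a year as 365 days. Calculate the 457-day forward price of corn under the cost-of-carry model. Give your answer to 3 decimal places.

$3.562 per bushel

Net carry = r + u − y = 0.0647 + 0.0310 − 0.0255 = 0.0702
F = S·e^((r+u−y)T) = 3.262 · e^(0.0702 × 457/365) = 3.262 · e^0.087894
= 3.262 × 1.091872 = $3.562 per bushel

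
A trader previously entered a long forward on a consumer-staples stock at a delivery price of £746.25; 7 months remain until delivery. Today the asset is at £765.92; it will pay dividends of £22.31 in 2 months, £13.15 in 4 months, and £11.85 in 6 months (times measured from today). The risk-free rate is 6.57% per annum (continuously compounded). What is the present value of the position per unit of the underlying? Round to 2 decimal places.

PV(remaining dividends) I = 22.31·e^(−0.0657·2/12) + 13.15·e^(−0.0657·4/12) + 11.85·e^(−0.0657·6/12) = 46.3992
Current forward F = (S − I)·e^(rT) = (765.92 − 46.3992)·e^(0.0657·7/12) = 719.5208 × 1.039069 = 747.6318
Value (long) = (F − K)·e^(−rT) = (747.6318 − 746.25) × 0.962400 = 1.3298
Value = £1.33

£1.33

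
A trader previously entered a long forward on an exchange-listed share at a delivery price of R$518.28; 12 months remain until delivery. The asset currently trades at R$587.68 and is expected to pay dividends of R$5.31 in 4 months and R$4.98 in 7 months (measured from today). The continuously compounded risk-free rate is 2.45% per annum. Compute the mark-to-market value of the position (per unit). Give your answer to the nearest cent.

PV(remaining dividends) I = 5.31·e^(−0.0245·4/12) + 4.98·e^(−0.0245·7/12) = 10.1761
Current forward F = (S − I)·e^(rT) = (587.68 − 10.1761)·e^(0.0245·12/12) = 577.5039 × 1.024803 = 591.8277
Value (long) = (F − K)·e^(−rT) = (591.8277 − 518.28) × 0.975798 = 71.7677
Value = R$71.77

R$71.77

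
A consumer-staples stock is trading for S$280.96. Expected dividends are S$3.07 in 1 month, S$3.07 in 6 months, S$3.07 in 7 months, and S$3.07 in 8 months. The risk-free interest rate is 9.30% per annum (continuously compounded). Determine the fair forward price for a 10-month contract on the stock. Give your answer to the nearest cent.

PV(dividends) I = 3.07·e^(−0.0930·1/12) + 3.07·e^(−0.0930·6/12) + 3.07·e^(−0.0930·7/12) + 3.07·e^(−0.0930·8/12)
I = 3.0463 + 2.9305 + 2.9079 + 2.8854 = 11.7701
F = (S − I)·e^(rT) = (280.96 − 11.7701) · e^(0.0930·10/12)
= 269.1899 · e^0.077500 = 269.1899 × 1.080582 = S$290.88

S$290.88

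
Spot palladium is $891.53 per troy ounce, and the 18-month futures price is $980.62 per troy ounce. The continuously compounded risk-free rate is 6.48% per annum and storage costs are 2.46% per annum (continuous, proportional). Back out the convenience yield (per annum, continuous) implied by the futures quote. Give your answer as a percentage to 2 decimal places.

F = S·e^((r+u−y)T) ⇒ (r+u−y) = ln(F/S)/T
ln(980.62/891.53) = 0.095246; /T ⇒ 0.063497
y = r + u − ln(F/S)/T = 0.0648 + 0.0246 − 0.063497 = 0.025903
y = 2.59%

2.59%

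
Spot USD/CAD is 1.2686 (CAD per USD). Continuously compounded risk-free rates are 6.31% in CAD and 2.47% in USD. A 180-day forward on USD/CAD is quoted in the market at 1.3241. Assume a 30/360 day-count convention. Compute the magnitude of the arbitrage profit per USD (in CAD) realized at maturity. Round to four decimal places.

Fair forward: F* = S·e^(carry·T), with carry = (r_CAD − r_USD) = 0.0631 − 0.0247 = 0.0384
F* = 1.2686 · e^(0.0384 × 180/360) = 1.2686 · e^0.019200 = 1.2686 × 1.019386 = 1.2932
Market 1.3241 > fair 1.2932: forward overpriced → cash-and-carry (buy spot, short the forward).
At maturity, profit = |F_mkt − F*| = |1.3241 − 1.2932| = 0.0309 per USD (in CAD)

0.0309 per USD (in CAD)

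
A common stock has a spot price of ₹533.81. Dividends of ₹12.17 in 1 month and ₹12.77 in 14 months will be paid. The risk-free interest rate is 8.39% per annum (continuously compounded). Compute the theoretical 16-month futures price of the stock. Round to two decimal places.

PV(dividends) I = 12.17·e^(−0.0839·1/12) + 12.77·e^(−0.0839·14/12)
I = 12.0852 + 11.5793 = 23.6645
F = (S − I)·e^(rT) = (533.81 − 23.6645) · e^(0.0839·16/12)
= 510.1455 · e^0.111867 = 510.1455 × 1.118364 = ₹570.53

₹570.53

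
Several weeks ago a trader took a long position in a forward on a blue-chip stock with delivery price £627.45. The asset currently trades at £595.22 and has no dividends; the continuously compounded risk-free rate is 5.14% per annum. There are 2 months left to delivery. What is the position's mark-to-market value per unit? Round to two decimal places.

Current fair forward for the remaining 2 months: F = S·e^(r·T), r = 0.0514
F = 595.22 · e^(0.0514 × 2/12) = 595.22 × 1.008603 = 600.3407
Value of long forward = (F − K)·e^(−rT) = (600.3407 − 627.45) · e^(−0.0514·2/12)
= -27.1093 × 0.991470 = -26.88

-£26.88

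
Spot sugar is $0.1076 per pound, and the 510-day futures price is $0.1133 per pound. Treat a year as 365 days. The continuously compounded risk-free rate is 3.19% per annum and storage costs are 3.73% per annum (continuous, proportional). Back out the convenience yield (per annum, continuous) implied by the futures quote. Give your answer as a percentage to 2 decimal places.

3.23%

F = S·e^((r+u−y)T) ⇒ (r+u−y) = ln(F/S)/T
ln(0.1133/0.1076) = 0.051619; /T ⇒ 0.036943
y = r + u − ln(F/S)/T = 0.0319 + 0.0373 − 0.036943 = 0.032257
y = 3.23%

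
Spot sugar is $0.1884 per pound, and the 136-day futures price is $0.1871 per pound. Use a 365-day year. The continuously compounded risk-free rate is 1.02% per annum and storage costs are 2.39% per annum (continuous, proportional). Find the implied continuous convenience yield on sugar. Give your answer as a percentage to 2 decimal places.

F = S·e^((r+u−y)T) ⇒ (r+u−y) = ln(F/S)/T
ln(0.1871/0.1884) = -0.006924; /T ⇒ -0.018583
y = r + u − ln(F/S)/T = 0.0102 + 0.0239 + 0.018583 = 0.052683
y = 5.27%

5.27%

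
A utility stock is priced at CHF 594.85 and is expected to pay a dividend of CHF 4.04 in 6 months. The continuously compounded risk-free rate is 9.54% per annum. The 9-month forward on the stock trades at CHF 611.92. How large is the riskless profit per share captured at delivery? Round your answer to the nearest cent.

CHF 22.91 per share

PV(dividends) I = 4.04·e^(−0.0954·6/12) = 3.8518
Fair forward F* = (S − I)·e^(rT) = (594.85 − 3.8518)·e^0.071550 = 590.9982 × 1.074172 = 634.8337
Market CHF 611.92 < fair 634.8337: forward underpriced → reverse cash-and-carry (short the stock, invest proceeds at r, pay the dividends, go long the forward).
Profit at T = |F_mkt − F*| = |611.92 − 634.8337| = CHF 22.91 per share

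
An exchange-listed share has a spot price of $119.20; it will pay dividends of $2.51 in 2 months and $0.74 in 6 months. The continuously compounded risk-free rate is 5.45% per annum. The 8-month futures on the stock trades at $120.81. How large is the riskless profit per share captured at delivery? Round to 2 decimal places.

PV(dividends) I = 2.51·e^(−0.0545·2/12) + 0.74·e^(−0.0545·6/12) = 3.2074
Fair futures F* = (S − I)·e^(rT) = (119.20 − 3.2074)·e^0.036333 = 115.9926 × 1.037001 = 120.2844
Market $120.81 > fair 120.2844: forward overpriced → cash-and-carry (borrow at r, buy the stock and collect the dividends, short the forward).
Profit at T = |F_mkt − F*| = |120.81 − 120.2844| = $0.53 per share

$0.53 per share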